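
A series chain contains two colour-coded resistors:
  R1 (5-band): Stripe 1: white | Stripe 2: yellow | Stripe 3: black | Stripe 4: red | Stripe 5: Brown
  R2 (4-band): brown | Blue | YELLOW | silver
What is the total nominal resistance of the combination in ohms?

R1: white, yellow, black → 940; red ×10^2 → 94000 Ω.
R2: brown, blue → 16; yellow ×10^4 → 160000 Ω.
Series: 94000 + 160000 = 254000 Ω.

254000 Ω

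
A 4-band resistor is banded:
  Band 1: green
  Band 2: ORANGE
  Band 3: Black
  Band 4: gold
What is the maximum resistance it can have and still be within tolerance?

Green → 5 (first significant figure)
Orange → 3 (second significant figure)
Black → ×1 multiplier
Gold → ±5% tolerance
53 × 1 = 53 Ω
Maximum = 53 × (1 + 5/100) = 55.65 Ω.

55.65 Ω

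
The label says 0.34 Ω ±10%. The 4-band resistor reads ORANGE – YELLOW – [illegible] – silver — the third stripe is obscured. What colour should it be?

0.34 Ω = 34 × 10^-2.
The third band is the multiplier, 10^-2, which is silver.

silver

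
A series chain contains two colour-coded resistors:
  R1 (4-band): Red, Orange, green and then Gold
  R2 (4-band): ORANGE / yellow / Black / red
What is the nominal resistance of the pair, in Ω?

2300034 Ω

R1: red, orange → 23; green ×10^5 → 2300000 Ω.
R2: orange, yellow → 34; black ×1 → 34 Ω.
Series: 2300000 + 34 = 2300034 Ω.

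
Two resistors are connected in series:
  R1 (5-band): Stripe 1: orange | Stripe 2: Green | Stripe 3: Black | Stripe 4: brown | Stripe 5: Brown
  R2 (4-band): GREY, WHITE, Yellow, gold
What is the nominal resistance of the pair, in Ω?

R1: orange, green, black → 350; brown ×10 → 3500 Ω.
R2: grey, white → 89; yellow ×10^4 → 890000 Ω.
Series: 3500 + 890000 = 893500 Ω.

893500 Ω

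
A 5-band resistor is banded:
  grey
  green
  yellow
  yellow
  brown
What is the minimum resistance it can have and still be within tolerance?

Grey → 8 (first significant figure)
Green → 5 (second significant figure)
Yellow → 4 (third significant figure)
Yellow → ×10^4 multiplier
Brown → ±1% tolerance
854 × 10000 = 8540000 Ω
Minimum = 8540000 × (1 − 1/100) = 8454600 Ω.

8454600 Ω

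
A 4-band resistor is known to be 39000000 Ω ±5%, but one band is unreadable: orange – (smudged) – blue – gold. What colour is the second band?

39000000 Ω = 39 × 10^6.
The second band gives digit 9 of the significand, and 9 is white.

white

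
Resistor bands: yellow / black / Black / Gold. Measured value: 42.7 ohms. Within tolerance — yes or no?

Yellow → 4 (first significant figure)
Black → 0 (second significant figure)
Black → ×1 multiplier
Gold → ±5% tolerance
40 × 1 = 40 Ω
Allowed range: 38 Ω to 42 Ω.
42.7 ohms lies outside that range.

no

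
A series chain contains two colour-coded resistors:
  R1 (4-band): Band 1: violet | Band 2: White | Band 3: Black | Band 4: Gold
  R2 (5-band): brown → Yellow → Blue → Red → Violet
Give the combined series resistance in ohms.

R1: violet, white → 79; black ×1 → 79 Ω.
R2: brown, yellow, blue → 146; red ×10^2 → 14600 Ω.
Series: 79 + 14600 = 14679 Ω.

14679 Ω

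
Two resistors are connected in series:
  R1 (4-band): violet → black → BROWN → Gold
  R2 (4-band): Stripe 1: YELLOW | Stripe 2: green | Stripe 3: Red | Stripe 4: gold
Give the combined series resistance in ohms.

5200 Ω

R1: violet, black → 70; brown ×10 → 700 Ω.
R2: yellow, green → 45; red ×10^2 → 4500 Ω.
Series: 700 + 4500 = 5200 Ω.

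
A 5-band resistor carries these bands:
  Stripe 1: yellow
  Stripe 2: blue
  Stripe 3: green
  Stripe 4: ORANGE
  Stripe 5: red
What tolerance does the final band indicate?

The last band, red, is the tolerance band.
Red corresponds to ±2%.

±2%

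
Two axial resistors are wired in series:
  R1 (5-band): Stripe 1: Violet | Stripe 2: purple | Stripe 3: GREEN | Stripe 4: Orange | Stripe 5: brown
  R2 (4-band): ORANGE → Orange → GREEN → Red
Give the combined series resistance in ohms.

R1: violet, violet, green → 775; orange ×10^3 → 775000 Ω.
R2: orange, orange → 33; green ×10^5 → 3300000 Ω.
Series: 775000 + 3300000 = 4075000 Ω.

4075000 Ω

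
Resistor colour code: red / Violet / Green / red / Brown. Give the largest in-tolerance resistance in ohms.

27775 Ω

Red → 2 (first significant figure)
Violet → 7 (second significant figure)
Green → 5 (third significant figure)
Red → ×10^2 multiplier
Brown → ±1% tolerance
275 × 100 = 27500 Ω
Largest = 27500 × (1 + 1/100) = 27775 Ω.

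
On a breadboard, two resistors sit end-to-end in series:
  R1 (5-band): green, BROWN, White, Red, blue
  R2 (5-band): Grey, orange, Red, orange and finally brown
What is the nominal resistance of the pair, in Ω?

883900 Ω

R1: green, brown, white → 519; red ×10^2 → 51900 Ω.
R2: grey, orange, red → 832; orange ×10^3 → 832000 Ω.
Series: 51900 + 832000 = 883900 Ω.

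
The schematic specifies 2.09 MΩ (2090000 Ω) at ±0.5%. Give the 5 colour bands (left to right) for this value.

red, black, white, yellow, green

2090000 Ω = 209 × 10^4.
2 → red
0 → black
9 → white
Multiplier 10^4 → yellow.
±0.5% tolerance → green.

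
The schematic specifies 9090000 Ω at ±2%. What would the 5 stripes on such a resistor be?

9090000 Ω = 909 × 10^4.
9 → white
0 → black
9 → white
Multiplier 10^4 → yellow.
±2% tolerance → red.

white, black, white, yellow, red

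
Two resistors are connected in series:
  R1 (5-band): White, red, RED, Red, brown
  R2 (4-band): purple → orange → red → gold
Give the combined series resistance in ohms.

R1: white, red, red → 922; red ×10^2 → 92200 Ω.
R2: violet, orange → 73; red ×10^2 → 7300 Ω.
Series: 92200 + 7300 = 99500 Ω.

99500 Ω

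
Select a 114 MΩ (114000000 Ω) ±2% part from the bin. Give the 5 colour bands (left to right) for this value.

114000000 Ω = 114 × 10^6.
1 → brown
1 → brown
4 → yellow
Multiplier 10^6 → blue.
±2% tolerance → red.

brown, brown, yellow, blue, red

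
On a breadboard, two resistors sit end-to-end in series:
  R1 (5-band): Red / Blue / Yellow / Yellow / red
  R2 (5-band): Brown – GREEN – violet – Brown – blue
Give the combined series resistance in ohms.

R1: red, blue, yellow → 264; yellow ×10^4 → 2640000 Ω.
R2: brown, green, violet → 157; brown ×10 → 1570 Ω.
Series: 2640000 + 1570 = 2641570 Ω.

2641570 Ω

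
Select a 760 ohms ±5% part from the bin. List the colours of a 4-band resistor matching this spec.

violet, blue, brown, gold

760 Ω = 76 × 10^1.
7 → violet
6 → blue
Multiplier 10^1 → brown.
±5% tolerance → gold.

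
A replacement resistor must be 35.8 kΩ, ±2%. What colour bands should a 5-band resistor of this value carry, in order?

35800 Ω = 358 × 10^2.
3 → orange
5 → green
8 → grey
Multiplier 10^2 → red.
±2% tolerance → red.

orange, green, grey, red, red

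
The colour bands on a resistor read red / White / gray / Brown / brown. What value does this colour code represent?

2980 Ω

Red → 2 (first significant figure)
White → 9 (second significant figure)
Grey → 8 (third significant figure)
Brown → ×10 multiplier
298 × 10 = 2980 Ω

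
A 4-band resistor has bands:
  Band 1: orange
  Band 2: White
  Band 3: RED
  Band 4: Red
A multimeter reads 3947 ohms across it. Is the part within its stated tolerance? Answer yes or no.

yes

Orange → 3 (first significant figure)
White → 9 (second significant figure)
Red → ×10^2 multiplier
Red → ±2% tolerance
39 × 100 = 3900 Ω
Allowed range: 3822 Ω to 3978 Ω.
3947 ohms lies inside that range.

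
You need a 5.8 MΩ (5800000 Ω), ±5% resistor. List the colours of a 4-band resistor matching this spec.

5800000 Ω = 58 × 10^5.
5 → green
8 → grey
Multiplier 10^5 → green.
±5% tolerance → gold.

green, grey, green, gold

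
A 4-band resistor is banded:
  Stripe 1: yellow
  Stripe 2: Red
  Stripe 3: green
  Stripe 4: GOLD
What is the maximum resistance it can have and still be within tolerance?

4410000 Ω

Yellow → 4 (first significant figure)
Red → 2 (second significant figure)
Green → ×10^5 multiplier
Gold → ±5% tolerance
42 × 100000 = 4200000 Ω
Maximum = 4200000 × (1 + 5/100) = 4410000 Ω.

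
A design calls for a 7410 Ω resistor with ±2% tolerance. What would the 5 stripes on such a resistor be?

7410 Ω = 741 × 10^1.
7 → violet
4 → yellow
1 → brown
Multiplier 10^1 → brown.
±2% tolerance → red.

violet, yellow, brown, brown, red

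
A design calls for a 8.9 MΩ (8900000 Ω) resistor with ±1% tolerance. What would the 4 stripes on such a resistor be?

grey, white, green, brown

8900000 Ω = 89 × 10^5.
8 → grey
9 → white
Multiplier 10^5 → green.
±1% tolerance → brown.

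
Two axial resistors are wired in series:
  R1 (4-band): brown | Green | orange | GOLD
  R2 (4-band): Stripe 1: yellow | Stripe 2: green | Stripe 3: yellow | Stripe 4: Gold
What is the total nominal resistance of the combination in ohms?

R1: brown, green → 15; orange ×10^3 → 15000 Ω.
R2: yellow, green → 45; yellow ×10^4 → 450000 Ω.
Series: 15000 + 450000 = 465000 Ω.

465000 Ω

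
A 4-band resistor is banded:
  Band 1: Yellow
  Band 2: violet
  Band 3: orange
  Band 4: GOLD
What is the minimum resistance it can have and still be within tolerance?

44650 Ω

Yellow → 4 (first significant figure)
Violet → 7 (second significant figure)
Orange → ×10^3 multiplier
Gold → ±5% tolerance
47 × 1000 = 47000 Ω
Minimum = 47000 × (1 − 5/100) = 44650 Ω.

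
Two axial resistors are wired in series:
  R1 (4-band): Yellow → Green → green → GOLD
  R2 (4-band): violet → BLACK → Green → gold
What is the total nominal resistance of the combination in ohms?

R1: yellow, green → 45; green ×10^5 → 4500000 Ω.
R2: violet, black → 70; green ×10^5 → 7000000 Ω.
Series: 4500000 + 7000000 = 11500000 Ω.

11500000 Ω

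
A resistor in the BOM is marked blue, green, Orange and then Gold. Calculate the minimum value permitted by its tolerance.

61750 Ω

Blue → 6 (first significant figure)
Green → 5 (second significant figure)
Orange → ×10^3 multiplier
Gold → ±5% tolerance
65 × 1000 = 65000 Ω
Minimum = 65000 × (1 − 5/100) = 61750 Ω.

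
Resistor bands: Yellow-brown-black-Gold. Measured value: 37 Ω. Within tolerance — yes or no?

no

Yellow → 4 (first significant figure)
Brown → 1 (second significant figure)
Black → ×1 multiplier
Gold → ±5% tolerance
41 × 1 = 41 Ω
Allowed range: 38.95 Ω to 43.05 Ω.
37 Ω lies outside that range.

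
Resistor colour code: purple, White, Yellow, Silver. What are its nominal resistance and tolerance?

790000 Ω ±10%

Violet → 7 (first significant figure)
White → 9 (second significant figure)
Yellow → ×10^4 multiplier
Silver → ±10% tolerance
79 × 10000 = 790000 Ω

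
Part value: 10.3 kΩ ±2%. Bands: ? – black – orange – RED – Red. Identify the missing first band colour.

brown

10300 Ω = 103 × 10^2.
The first band gives digit 1 of the significand, and 1 is brown.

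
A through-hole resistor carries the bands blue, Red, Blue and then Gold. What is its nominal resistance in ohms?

Blue → 6 (first significant figure)
Red → 2 (second significant figure)
Blue → ×10^6 multiplier
62 × 1000000 = 62000000 Ω

62000000 Ω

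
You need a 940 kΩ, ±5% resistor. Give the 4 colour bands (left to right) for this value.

white, yellow, yellow, gold

940000 Ω = 94 × 10^4.
9 → white
4 → yellow
Multiplier 10^4 → yellow.
±5% tolerance → gold.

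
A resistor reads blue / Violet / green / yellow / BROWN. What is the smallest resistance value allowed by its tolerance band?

Blue → 6 (first significant figure)
Violet → 7 (second significant figure)
Green → 5 (third significant figure)
Yellow → ×10^4 multiplier
Brown → ±1% tolerance
675 × 10000 = 6750000 Ω
Smallest = 6750000 × (1 − 1/100) = 6682500 Ω.

6682500 Ω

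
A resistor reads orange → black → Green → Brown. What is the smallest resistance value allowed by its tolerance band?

Orange → 3 (first significant figure)
Black → 0 (second significant figure)
Green → ×10^5 multiplier
Brown → ±1% tolerance
30 × 100000 = 3000000 Ω
Smallest = 3000000 × (1 − 1/100) = 2970000 Ω.

2970000 Ω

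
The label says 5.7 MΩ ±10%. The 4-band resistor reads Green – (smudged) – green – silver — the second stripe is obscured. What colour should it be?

violet

5700000 Ω = 57 × 10^5.
The second band gives digit 7 of the significand, and 7 is violet.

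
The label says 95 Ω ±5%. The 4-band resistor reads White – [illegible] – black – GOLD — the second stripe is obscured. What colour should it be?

95 Ω = 95 × 10^0.
The second band gives digit 5 of the significand, and 5 is green.

green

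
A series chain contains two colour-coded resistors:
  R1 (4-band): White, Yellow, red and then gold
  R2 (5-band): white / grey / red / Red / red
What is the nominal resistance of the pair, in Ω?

107600 Ω

R1: white, yellow → 94; red ×10^2 → 9400 Ω.
R2: white, grey, red → 982; red ×10^2 → 98200 Ω.
Series: 9400 + 98200 = 107600 Ω.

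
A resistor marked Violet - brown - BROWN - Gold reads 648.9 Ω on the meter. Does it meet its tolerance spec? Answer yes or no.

no

Violet → 7 (first significant figure)
Brown → 1 (second significant figure)
Brown → ×10 multiplier
Gold → ±5% tolerance
71 × 10 = 710 Ω
Allowed range: 674.5 Ω to 745.5 Ω.
648.9 Ω lies outside that range.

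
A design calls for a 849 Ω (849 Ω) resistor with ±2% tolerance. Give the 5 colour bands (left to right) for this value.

849 Ω = 849 × 10^0.
8 → grey
4 → yellow
9 → white
Multiplier 10^0 → black.
±2% tolerance → red.

grey, yellow, white, black, red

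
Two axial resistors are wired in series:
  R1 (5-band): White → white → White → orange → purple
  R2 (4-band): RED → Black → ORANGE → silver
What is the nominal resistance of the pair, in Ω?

R1: white, white, white → 999; orange ×10^3 → 999000 Ω.
R2: red, black → 20; orange ×10^3 → 20000 Ω.
Series: 999000 + 20000 = 1019000 Ω.

1019000 Ω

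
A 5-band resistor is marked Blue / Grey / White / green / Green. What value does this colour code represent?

Blue → 6 (first significant figure)
Grey → 8 (second significant figure)
White → 9 (third significant figure)
Green → ×10^5 multiplier
689 × 100000 = 68900000 Ω

68900000 Ω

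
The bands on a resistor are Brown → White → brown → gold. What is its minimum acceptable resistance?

Brown → 1 (first significant figure)
White → 9 (second significant figure)
Brown → ×10 multiplier
Gold → ±5% tolerance
19 × 10 = 190 Ω
Minimum = 190 × (1 − 5/100) = 180.5 Ω.

180.5 Ω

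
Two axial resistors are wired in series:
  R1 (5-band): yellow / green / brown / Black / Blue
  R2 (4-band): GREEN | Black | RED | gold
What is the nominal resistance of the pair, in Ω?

R1: yellow, green, brown → 451; black ×1 → 451 Ω.
R2: green, black → 50; red ×10^2 → 5000 Ω.
Series: 451 + 5000 = 5451 Ω.

5451 Ω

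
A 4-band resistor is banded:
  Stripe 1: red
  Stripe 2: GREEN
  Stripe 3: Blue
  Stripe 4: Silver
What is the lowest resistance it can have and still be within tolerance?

22500000 Ω

Red → 2 (first significant figure)
Green → 5 (second significant figure)
Blue → ×10^6 multiplier
Silver → ±10% tolerance
25 × 1000000 = 25000000 Ω
Lowest = 25000000 × (1 − 10/100) = 22500000 Ω.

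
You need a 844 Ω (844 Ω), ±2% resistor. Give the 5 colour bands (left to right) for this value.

grey, yellow, yellow, black, red

844 Ω = 844 × 10^0.
8 → grey
4 → yellow
4 → yellow
Multiplier 10^0 → black.
±2% tolerance → red.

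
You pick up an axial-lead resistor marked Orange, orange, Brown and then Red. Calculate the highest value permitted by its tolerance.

336.6 Ω

Orange → 3 (first significant figure)
Orange → 3 (second significant figure)
Brown → ×10 multiplier
Red → ±2% tolerance
33 × 10 = 330 Ω
Highest = 330 × (1 + 2/100) = 336.6 Ω.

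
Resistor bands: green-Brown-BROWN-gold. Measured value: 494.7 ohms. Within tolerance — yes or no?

Green → 5 (first significant figure)
Brown → 1 (second significant figure)
Brown → ×10 multiplier
Gold → ±5% tolerance
51 × 10 = 510 Ω
Allowed range: 484.5 Ω to 535.5 Ω.
494.7 ohms lies inside that range.

yes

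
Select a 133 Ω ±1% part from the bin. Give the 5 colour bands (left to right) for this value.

133 Ω = 133 × 10^0.
1 → brown
3 → orange
3 → orange
Multiplier 10^0 → black.
±1% tolerance → brown.

brown, orange, orange, black, brown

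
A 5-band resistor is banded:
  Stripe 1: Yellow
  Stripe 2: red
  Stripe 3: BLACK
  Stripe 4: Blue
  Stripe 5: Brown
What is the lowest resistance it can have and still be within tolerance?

415800000 Ω

Yellow → 4 (first significant figure)
Red → 2 (second significant figure)
Black → 0 (third significant figure)
Blue → ×10^6 multiplier
Brown → ±1% tolerance
420 × 1000000 = 420000000 Ω
Lowest = 420000000 × (1 − 1/100) = 415800000 Ω.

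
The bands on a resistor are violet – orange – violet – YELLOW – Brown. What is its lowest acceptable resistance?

7296300 Ω

Violet → 7 (first significant figure)
Orange → 3 (second significant figure)
Violet → 7 (third significant figure)
Yellow → ×10^4 multiplier
Brown → ±1% tolerance
737 × 10000 = 7370000 Ω
Lowest = 7370000 × (1 − 1/100) = 7296300 Ω.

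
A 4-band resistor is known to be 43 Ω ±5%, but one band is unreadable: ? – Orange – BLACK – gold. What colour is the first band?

yellow

43 Ω = 43 × 10^0.
The first band gives digit 4 of the significand, and 4 is yellow.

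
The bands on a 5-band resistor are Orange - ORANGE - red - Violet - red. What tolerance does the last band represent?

The last band, red, is the tolerance band.
Red corresponds to ±2%.

±2%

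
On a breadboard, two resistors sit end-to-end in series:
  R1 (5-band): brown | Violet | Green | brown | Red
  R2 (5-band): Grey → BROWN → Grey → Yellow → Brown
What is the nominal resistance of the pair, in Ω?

R1: brown, violet, green → 175; brown ×10 → 1750 Ω.
R2: grey, brown, grey → 818; yellow ×10^4 → 8180000 Ω.
Series: 1750 + 8180000 = 8181750 Ω.

8181750 Ω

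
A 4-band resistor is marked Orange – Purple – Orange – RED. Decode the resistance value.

37000 Ω

Orange → 3 (first significant figure)
Violet → 7 (second significant figure)
Orange → ×10^3 multiplier
37 × 1000 = 37000 Ω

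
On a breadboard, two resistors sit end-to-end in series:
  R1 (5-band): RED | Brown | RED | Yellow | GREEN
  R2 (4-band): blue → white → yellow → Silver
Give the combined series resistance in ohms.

2810000 Ω

R1: red, brown, red → 212; yellow ×10^4 → 2120000 Ω.
R2: blue, white → 69; yellow ×10^4 → 690000 Ω.
Series: 2120000 + 690000 = 2810000 Ω.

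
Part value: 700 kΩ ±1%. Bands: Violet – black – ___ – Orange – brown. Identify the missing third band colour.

700000 Ω = 700 × 10^3.
The third band gives digit 0 of the significand, and 0 is black.

black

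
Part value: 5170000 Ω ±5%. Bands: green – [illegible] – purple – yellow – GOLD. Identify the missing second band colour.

5170000 Ω = 517 × 10^4.
The second band gives digit 1 of the significand, and 1 is brown.

brown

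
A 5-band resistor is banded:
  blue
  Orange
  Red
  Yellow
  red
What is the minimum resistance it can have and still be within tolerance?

Blue → 6 (first significant figure)
Orange → 3 (second significant figure)
Red → 2 (third significant figure)
Yellow → ×10^4 multiplier
Red → ±2% tolerance
632 × 10000 = 6320000 Ω
Minimum = 6320000 × (1 − 2/100) = 6193600 Ω.

6193600 Ω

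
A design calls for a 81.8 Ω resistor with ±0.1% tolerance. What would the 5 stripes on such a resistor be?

81.8 Ω = 818 × 10^-1.
8 → grey
1 → brown
8 → grey
Multiplier 10^-1 → gold.
±0.1% tolerance → violet.

grey, brown, grey, gold, violet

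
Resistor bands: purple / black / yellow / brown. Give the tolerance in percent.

The last band, brown, is the tolerance band.
Brown corresponds to ±1%.

±1%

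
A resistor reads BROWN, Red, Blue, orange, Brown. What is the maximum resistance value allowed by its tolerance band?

127260 Ω

Brown → 1 (first significant figure)
Red → 2 (second significant figure)
Blue → 6 (third significant figure)
Orange → ×10^3 multiplier
Brown → ±1% tolerance
126 × 1000 = 126000 Ω
Maximum = 126000 × (1 + 1/100) = 127260 Ω.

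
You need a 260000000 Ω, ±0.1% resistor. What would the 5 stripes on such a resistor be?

red, blue, black, blue, violet

260000000 Ω = 260 × 10^6.
2 → red
6 → blue
0 → black
Multiplier 10^6 → blue.
±0.1% tolerance → violet.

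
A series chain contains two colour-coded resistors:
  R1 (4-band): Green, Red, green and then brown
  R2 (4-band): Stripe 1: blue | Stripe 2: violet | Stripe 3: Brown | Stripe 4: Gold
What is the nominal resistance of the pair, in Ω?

5200670 Ω

R1: green, red → 52; green ×10^5 → 5200000 Ω.
R2: blue, violet → 67; brown ×10 → 670 Ω.
Series: 5200000 + 670 = 5200670 Ω.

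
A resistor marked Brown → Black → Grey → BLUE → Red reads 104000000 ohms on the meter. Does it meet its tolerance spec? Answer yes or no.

no

Brown → 1 (first significant figure)
Black → 0 (second significant figure)
Grey → 8 (third significant figure)
Blue → ×10^6 multiplier
Red → ±2% tolerance
108 × 1000000 = 108000000 Ω
Allowed range: 105840000 Ω to 110160000 Ω.
104000000 ohms lies outside that range.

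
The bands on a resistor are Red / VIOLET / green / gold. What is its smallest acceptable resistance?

2565000 Ω

Red → 2 (first significant figure)
Violet → 7 (second significant figure)
Green → ×10^5 multiplier
Gold → ±5% tolerance
27 × 100000 = 2700000 Ω
Smallest = 2700000 × (1 − 5/100) = 2565000 Ω.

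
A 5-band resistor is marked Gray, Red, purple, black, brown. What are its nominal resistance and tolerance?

Grey → 8 (first significant figure)
Red → 2 (second significant figure)
Violet → 7 (third significant figure)
Black → ×1 multiplier
Brown → ±1% tolerance
827 × 1 = 827 Ω

827 Ω ±1%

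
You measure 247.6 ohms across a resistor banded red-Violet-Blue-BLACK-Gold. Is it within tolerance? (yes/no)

no

Red → 2 (first significant figure)
Violet → 7 (second significant figure)
Blue → 6 (third significant figure)
Black → ×1 multiplier
Gold → ±5% tolerance
276 × 1 = 276 Ω
Allowed range: 262.2 Ω to 289.8 Ω.
247.6 ohms lies outside that range.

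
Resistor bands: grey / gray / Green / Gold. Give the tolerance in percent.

The last band, gold, is the tolerance band.
Gold corresponds to ±5%.

±5%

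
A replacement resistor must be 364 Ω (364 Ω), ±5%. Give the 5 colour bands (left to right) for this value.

364 Ω = 364 × 10^0.
3 → orange
6 → blue
4 → yellow
Multiplier 10^0 → black.
±5% tolerance → gold.

orange, blue, yellow, black, gold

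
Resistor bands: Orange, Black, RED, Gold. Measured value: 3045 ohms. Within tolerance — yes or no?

yes

Orange → 3 (first significant figure)
Black → 0 (second significant figure)
Red → ×10^2 multiplier
Gold → ±5% tolerance
30 × 100 = 3000 Ω
Allowed range: 2850 Ω to 3150 Ω.
3045 ohms lies inside that range.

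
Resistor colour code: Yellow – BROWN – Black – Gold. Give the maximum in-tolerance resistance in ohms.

43.05 Ω

Yellow → 4 (first significant figure)
Brown → 1 (second significant figure)
Black → ×1 multiplier
Gold → ±5% tolerance
41 × 1 = 41 Ω
Maximum = 41 × (1 + 5/100) = 43.05 Ω.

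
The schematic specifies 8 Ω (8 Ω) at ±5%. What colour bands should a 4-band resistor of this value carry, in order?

grey, black, gold, gold

8 Ω = 80 × 10^-1.
8 → grey
0 → black
Multiplier 10^-1 → gold.
±5% tolerance → gold.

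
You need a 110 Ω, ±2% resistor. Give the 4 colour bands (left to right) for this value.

brown, brown, brown, red

110 Ω = 11 × 10^1.
1 → brown
1 → brown
Multiplier 10^1 → brown.
±2% tolerance → red.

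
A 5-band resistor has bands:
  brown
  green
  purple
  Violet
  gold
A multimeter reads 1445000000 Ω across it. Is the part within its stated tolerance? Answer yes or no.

no

Brown → 1 (first significant figure)
Green → 5 (second significant figure)
Violet → 7 (third significant figure)
Violet → ×10^7 multiplier
Gold → ±5% tolerance
157 × 10000000 = 1570000000 Ω
Allowed range: 1491500000 Ω to 1648500000 Ω.
1445000000 Ω lies outside that range.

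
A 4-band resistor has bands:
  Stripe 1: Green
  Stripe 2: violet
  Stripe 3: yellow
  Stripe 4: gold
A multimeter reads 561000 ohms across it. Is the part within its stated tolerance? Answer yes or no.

yes

Green → 5 (first significant figure)
Violet → 7 (second significant figure)
Yellow → ×10^4 multiplier
Gold → ±5% tolerance
57 × 10000 = 570000 Ω
Allowed range: 541500 Ω to 598500 Ω.
561000 ohms lies inside that range.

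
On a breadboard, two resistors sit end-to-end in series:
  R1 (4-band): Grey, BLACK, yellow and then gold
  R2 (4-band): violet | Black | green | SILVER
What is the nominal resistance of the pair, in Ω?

7800000 Ω

R1: grey, black → 80; yellow ×10^4 → 800000 Ω.
R2: violet, black → 70; green ×10^5 → 7000000 Ω.
Series: 800000 + 7000000 = 7800000 Ω.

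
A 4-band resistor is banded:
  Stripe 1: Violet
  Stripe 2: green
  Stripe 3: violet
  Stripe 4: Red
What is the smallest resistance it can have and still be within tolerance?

735000000 Ω

Violet → 7 (first significant figure)
Green → 5 (second significant figure)
Violet → ×10^7 multiplier
Red → ±2% tolerance
75 × 10000000 = 750000000 Ω
Smallest = 750000000 × (1 − 2/100) = 735000000 Ω.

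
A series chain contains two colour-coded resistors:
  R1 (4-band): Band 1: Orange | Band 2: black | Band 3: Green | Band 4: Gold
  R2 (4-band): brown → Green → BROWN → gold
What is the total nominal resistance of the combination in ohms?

3000150 Ω

R1: orange, black → 30; green ×10^5 → 3000000 Ω.
R2: brown, green → 15; brown ×10 → 150 Ω.
Series: 3000000 + 150 = 3000150 Ω.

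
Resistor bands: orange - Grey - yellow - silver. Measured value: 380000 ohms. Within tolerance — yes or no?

Orange → 3 (first significant figure)
Grey → 8 (second significant figure)
Yellow → ×10^4 multiplier
Silver → ±10% tolerance
38 × 10000 = 380000 Ω
Allowed range: 342000 Ω to 418000 Ω.
380000 ohms lies inside that range.

yes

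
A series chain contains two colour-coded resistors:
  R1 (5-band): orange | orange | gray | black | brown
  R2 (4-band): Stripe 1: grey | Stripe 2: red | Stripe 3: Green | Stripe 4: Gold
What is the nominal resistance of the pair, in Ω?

8200338 Ω

R1: orange, orange, grey → 338; black ×1 → 338 Ω.
R2: grey, red → 82; green ×10^5 → 8200000 Ω.
Series: 338 + 8200000 = 8200338 Ω.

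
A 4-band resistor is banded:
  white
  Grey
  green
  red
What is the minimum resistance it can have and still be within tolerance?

9604000 Ω

White → 9 (first significant figure)
Grey → 8 (second significant figure)
Green → ×10^5 multiplier
Red → ±2% tolerance
98 × 100000 = 9800000 Ω
Minimum = 9800000 × (1 − 2/100) = 9604000 Ω.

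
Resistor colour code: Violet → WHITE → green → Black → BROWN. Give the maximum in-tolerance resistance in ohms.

802.95 Ω

Violet → 7 (first significant figure)
White → 9 (second significant figure)
Green → 5 (third significant figure)
Black → ×1 multiplier
Brown → ±1% tolerance
795 × 1 = 795 Ω
Maximum = 795 × (1 + 1/100) = 802.95 Ω.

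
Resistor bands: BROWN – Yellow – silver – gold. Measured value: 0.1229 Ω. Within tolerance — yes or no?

no

Brown → 1 (first significant figure)
Yellow → 4 (second significant figure)
Silver → ×0.01 multiplier
Gold → ±5% tolerance
14 × 0.01 = 0.14 Ω
Allowed range: 0.133 Ω to 0.147 Ω.
0.1229 Ω lies outside that range.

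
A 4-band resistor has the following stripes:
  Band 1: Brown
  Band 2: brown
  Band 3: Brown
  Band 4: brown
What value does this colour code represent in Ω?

110 Ω

Brown → 1 (first significant figure)
Brown → 1 (second significant figure)
Brown → ×10 multiplier
11 × 10 = 110 Ω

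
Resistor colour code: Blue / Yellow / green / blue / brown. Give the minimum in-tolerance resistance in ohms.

Blue → 6 (first significant figure)
Yellow → 4 (second significant figure)
Green → 5 (third significant figure)
Blue → ×10^6 multiplier
Brown → ±1% tolerance
645 × 1000000 = 645000000 Ω
Minimum = 645000000 × (1 − 1/100) = 638550000 Ω.

638550000 Ω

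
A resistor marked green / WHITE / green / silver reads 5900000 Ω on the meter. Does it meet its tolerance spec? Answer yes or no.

yes

Green → 5 (first significant figure)
White → 9 (second significant figure)
Green → ×10^5 multiplier
Silver → ±10% tolerance
59 × 100000 = 5900000 Ω
Allowed range: 5310000 Ω to 6490000 Ω.
5900000 Ω lies inside that range.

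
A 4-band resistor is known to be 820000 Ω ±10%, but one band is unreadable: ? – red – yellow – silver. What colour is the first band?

820000 Ω = 82 × 10^4.
The first band gives digit 8 of the significand, and 8 is grey.

grey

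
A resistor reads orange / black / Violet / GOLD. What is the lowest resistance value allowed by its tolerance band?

285000000 Ω

Orange → 3 (first significant figure)
Black → 0 (second significant figure)
Violet → ×10^7 multiplier
Gold → ±5% tolerance
30 × 10000000 = 300000000 Ω
Lowest = 300000000 × (1 − 5/100) = 285000000 Ω.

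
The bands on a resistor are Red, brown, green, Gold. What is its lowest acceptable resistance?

Red → 2 (first significant figure)
Brown → 1 (second significant figure)
Green → ×10^5 multiplier
Gold → ±5% tolerance
21 × 100000 = 2100000 Ω
Lowest = 2100000 × (1 − 5/100) = 1995000 Ω.

1995000 Ω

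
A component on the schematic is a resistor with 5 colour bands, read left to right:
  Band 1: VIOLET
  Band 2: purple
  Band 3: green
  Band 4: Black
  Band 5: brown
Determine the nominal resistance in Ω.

775 Ω

Violet → 7 (first significant figure)
Violet → 7 (second significant figure)
Green → 5 (third significant figure)
Black → ×1 multiplier
775 × 1 = 775 Ω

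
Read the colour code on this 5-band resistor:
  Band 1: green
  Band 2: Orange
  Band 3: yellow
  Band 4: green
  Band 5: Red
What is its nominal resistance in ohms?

Green → 5 (first significant figure)
Orange → 3 (second significant figure)
Yellow → 4 (third significant figure)
Green → ×10^5 multiplier
534 × 100000 = 53400000 Ω

53400000 Ω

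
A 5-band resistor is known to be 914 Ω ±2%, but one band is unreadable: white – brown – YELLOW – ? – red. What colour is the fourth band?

914 Ω = 914 × 10^0.
The fourth band is the multiplier, 10^0, which is black.

black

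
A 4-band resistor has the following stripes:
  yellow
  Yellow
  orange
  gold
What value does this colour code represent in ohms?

Yellow → 4 (first significant figure)
Yellow → 4 (second significant figure)
Orange → ×10^3 multiplier
44 × 1000 = 44000 Ω

44000 Ω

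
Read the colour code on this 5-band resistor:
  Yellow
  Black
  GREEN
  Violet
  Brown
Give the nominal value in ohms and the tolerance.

Yellow → 4 (first significant figure)
Black → 0 (second significant figure)
Green → 5 (third significant figure)
Violet → ×10^7 multiplier
Brown → ±1% tolerance
405 × 10000000 = 4050000000 Ω

4050000000 Ω ±1%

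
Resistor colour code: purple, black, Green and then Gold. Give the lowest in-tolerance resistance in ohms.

6650000 Ω

Violet → 7 (first significant figure)
Black → 0 (second significant figure)
Green → ×10^5 multiplier
Gold → ±5% tolerance
70 × 100000 = 7000000 Ω
Lowest = 7000000 × (1 − 5/100) = 6650000 Ω.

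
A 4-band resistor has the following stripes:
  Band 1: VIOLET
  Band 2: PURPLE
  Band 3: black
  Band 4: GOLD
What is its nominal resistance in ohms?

Violet → 7 (first significant figure)
Violet → 7 (second significant figure)
Black → ×1 multiplier
77 × 1 = 77 Ω

77 Ω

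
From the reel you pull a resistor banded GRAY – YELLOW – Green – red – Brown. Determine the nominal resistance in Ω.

84500 Ω

Grey → 8 (first significant figure)
Yellow → 4 (second significant figure)
Green → 5 (third significant figure)
Red → ×10^2 multiplier
845 × 100 = 84500 Ω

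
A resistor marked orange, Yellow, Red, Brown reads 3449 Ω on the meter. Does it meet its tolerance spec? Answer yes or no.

Orange → 3 (first significant figure)
Yellow → 4 (second significant figure)
Red → ×10^2 multiplier
Brown → ±1% tolerance
34 × 100 = 3400 Ω
Allowed range: 3366 Ω to 3434 Ω.
3449 Ω lies outside that range.

no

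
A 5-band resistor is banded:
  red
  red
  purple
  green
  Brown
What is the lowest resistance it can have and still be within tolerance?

Red → 2 (first significant figure)
Red → 2 (second significant figure)
Violet → 7 (third significant figure)
Green → ×10^5 multiplier
Brown → ±1% tolerance
227 × 100000 = 22700000 Ω
Lowest = 22700000 × (1 − 1/100) = 22473000 Ω.

22473000 Ω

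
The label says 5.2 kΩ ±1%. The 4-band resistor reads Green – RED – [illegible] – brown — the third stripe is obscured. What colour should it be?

red

5200 Ω = 52 × 10^2.
The third band is the multiplier, 10^2, which is red.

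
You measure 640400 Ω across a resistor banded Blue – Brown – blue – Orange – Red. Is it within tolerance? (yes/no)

Blue → 6 (first significant figure)
Brown → 1 (second significant figure)
Blue → 6 (third significant figure)
Orange → ×10^3 multiplier
Red → ±2% tolerance
616 × 1000 = 616000 Ω
Allowed range: 603680 Ω to 628320 Ω.
640400 Ω lies outside that range.

no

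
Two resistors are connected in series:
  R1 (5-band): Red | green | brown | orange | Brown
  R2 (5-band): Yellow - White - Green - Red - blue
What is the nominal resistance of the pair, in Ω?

300500 Ω

R1: red, green, brown → 251; orange ×10^3 → 251000 Ω.
R2: yellow, white, green → 495; red ×10^2 → 49500 Ω.
Series: 251000 + 49500 = 300500 Ω.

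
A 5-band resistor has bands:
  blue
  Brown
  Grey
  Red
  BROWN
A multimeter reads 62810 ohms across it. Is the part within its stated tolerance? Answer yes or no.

Blue → 6 (first significant figure)
Brown → 1 (second significant figure)
Grey → 8 (third significant figure)
Red → ×10^2 multiplier
Brown → ±1% tolerance
618 × 100 = 61800 Ω
Allowed range: 61182 Ω to 62418 Ω.
62810 ohms lies outside that range.

no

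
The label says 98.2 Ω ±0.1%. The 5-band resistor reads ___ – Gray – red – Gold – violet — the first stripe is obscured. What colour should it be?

98.2 Ω = 982 × 10^-1.
The first band gives digit 9 of the significand, and 9 is white.

white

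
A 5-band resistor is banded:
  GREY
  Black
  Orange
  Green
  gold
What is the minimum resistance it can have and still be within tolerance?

Grey → 8 (first significant figure)
Black → 0 (second significant figure)
Orange → 3 (third significant figure)
Green → ×10^5 multiplier
Gold → ±5% tolerance
803 × 100000 = 80300000 Ω
Minimum = 80300000 × (1 − 5/100) = 76285000 Ω.

76285000 Ω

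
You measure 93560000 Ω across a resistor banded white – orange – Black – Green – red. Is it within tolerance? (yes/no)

White → 9 (first significant figure)
Orange → 3 (second significant figure)
Black → 0 (third significant figure)
Green → ×10^5 multiplier
Red → ±2% tolerance
930 × 100000 = 93000000 Ω
Allowed range: 91140000 Ω to 94860000 Ω.
93560000 Ω lies inside that range.

yes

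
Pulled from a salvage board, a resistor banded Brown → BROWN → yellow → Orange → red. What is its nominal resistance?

Brown → 1 (first significant figure)
Brown → 1 (second significant figure)
Yellow → 4 (third significant figure)
Orange → ×10^3 multiplier
114 × 1000 = 114000 Ω

114000 Ω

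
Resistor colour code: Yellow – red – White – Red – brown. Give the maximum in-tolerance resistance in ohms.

Yellow → 4 (first significant figure)
Red → 2 (second significant figure)
White → 9 (third significant figure)
Red → ×10^2 multiplier
Brown → ±1% tolerance
429 × 100 = 42900 Ω
Maximum = 42900 × (1 + 1/100) = 43329 Ω.

43329 Ω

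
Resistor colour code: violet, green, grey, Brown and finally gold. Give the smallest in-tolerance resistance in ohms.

Violet → 7 (first significant figure)
Green → 5 (second significant figure)
Grey → 8 (third significant figure)
Brown → ×10 multiplier
Gold → ±5% tolerance
758 × 10 = 7580 Ω
Smallest = 7580 × (1 − 5/100) = 7201 Ω.

7201 Ω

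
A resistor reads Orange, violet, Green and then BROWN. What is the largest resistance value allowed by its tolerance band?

Orange → 3 (first significant figure)
Violet → 7 (second significant figure)
Green → ×10^5 multiplier
Brown → ±1% tolerance
37 × 100000 = 3700000 Ω
Largest = 3700000 × (1 + 1/100) = 3737000 Ω.

3737000 Ω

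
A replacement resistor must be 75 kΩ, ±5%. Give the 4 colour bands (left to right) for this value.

violet, green, orange, gold

75000 Ω = 75 × 10^3.
7 → violet
5 → green
Multiplier 10^3 → orange.
±5% tolerance → gold.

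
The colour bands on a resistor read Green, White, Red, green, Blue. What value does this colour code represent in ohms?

59200000 Ω

Green → 5 (first significant figure)
White → 9 (second significant figure)
Red → 2 (third significant figure)
Green → ×10^5 multiplier
592 × 100000 = 59200000 Ω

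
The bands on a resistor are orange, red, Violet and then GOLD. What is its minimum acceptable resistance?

304000000 Ω

Orange → 3 (first significant figure)
Red → 2 (second significant figure)
Violet → ×10^7 multiplier
Gold → ±5% tolerance
32 × 10000000 = 320000000 Ω
Minimum = 320000000 × (1 − 5/100) = 304000000 Ω.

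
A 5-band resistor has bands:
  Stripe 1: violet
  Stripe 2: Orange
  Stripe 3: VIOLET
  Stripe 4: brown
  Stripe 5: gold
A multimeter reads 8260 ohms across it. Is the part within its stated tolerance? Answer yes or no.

no

Violet → 7 (first significant figure)
Orange → 3 (second significant figure)
Violet → 7 (third significant figure)
Brown → ×10 multiplier
Gold → ±5% tolerance
737 × 10 = 7370 Ω
Allowed range: 7001.5 Ω to 7738.5 Ω.
8260 ohms lies outside that range.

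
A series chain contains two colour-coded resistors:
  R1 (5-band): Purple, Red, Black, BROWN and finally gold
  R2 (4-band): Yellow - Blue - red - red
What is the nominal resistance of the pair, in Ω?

R1: violet, red, black → 720; brown ×10 → 7200 Ω.
R2: yellow, blue → 46; red ×10^2 → 4600 Ω.
Series: 7200 + 4600 = 11800 Ω.

11800 Ω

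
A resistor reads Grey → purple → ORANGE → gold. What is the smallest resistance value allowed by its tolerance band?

Grey → 8 (first significant figure)
Violet → 7 (second significant figure)
Orange → ×10^3 multiplier
Gold → ±5% tolerance
87 × 1000 = 87000 Ω
Smallest = 87000 × (1 − 5/100) = 82650 Ω.

82650 Ω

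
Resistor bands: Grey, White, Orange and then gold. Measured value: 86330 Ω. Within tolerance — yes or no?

Grey → 8 (first significant figure)
White → 9 (second significant figure)
Orange → ×10^3 multiplier
Gold → ±5% tolerance
89 × 1000 = 89000 Ω
Allowed range: 84550 Ω to 93450 Ω.
86330 Ω lies inside that range.

yes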